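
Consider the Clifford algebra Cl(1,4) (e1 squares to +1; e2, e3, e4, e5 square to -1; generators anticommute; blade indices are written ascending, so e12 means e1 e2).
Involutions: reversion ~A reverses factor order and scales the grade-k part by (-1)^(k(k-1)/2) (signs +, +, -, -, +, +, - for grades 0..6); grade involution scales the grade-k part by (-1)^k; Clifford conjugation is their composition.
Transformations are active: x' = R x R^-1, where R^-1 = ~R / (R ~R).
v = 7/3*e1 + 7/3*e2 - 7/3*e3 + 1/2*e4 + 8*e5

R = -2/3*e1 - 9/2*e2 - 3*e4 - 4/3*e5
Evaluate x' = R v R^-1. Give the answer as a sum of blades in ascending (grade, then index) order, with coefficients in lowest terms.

~R = -2/3*e1 - 9/2*e2 - 3*e4 - 4/3*e5, and R ~R = -367/12, so R^-1 = ~R / (-367/12).
R v = 190/9 + 161/18*e12 + 14/9*e13 + 20/3*e14 - 20/9*e15 + 21/2*e23 + 19/4*e24 - 296/9*e25 - 7*e34 - 28/9*e35 - 70/3*e45
Answer: -4667/3303*e1 + 4271/1101*e2 + 7/3*e3 + 2673/734*e4 - 20344/3303*e5


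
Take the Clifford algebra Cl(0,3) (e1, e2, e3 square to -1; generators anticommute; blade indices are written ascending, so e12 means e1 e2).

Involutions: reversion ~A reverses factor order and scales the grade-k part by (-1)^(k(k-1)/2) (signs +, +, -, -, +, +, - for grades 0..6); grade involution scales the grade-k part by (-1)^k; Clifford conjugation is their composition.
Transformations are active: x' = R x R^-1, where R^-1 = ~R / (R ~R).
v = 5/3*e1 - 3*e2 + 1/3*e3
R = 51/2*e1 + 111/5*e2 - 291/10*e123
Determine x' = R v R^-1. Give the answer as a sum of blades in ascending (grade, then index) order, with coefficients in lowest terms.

~R = 51/2*e1 + 111/5*e2 + 291/10*e123, and R ~R = -19899/10, so R^-1 = ~R / (-19899/10).
R v = 241/10 - 519/5*e12 + 479/5*e13 + 559/10*e23
Answer: -2393/3685*e1 - 751/2211*e2 - 37247/11055*e3


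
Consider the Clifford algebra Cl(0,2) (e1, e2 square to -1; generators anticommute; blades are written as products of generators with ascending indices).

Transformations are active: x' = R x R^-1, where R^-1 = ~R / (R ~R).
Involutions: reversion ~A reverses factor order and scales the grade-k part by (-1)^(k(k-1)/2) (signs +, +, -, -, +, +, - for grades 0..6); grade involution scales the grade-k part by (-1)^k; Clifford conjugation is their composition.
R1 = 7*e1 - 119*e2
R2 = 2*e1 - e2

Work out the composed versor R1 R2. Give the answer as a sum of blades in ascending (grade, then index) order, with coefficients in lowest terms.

Distribute over the terms of R1 (each basis-blade product reordered to ascending indices, repeated generators contracted through their squares):
(7*e1) R2 = -14 - 7*e1 e2
(-119*e2) R2 = -119 + 238*e1 e2
Summing the partial products and collecting blades:
Answer: -133 + 231*e1 e2


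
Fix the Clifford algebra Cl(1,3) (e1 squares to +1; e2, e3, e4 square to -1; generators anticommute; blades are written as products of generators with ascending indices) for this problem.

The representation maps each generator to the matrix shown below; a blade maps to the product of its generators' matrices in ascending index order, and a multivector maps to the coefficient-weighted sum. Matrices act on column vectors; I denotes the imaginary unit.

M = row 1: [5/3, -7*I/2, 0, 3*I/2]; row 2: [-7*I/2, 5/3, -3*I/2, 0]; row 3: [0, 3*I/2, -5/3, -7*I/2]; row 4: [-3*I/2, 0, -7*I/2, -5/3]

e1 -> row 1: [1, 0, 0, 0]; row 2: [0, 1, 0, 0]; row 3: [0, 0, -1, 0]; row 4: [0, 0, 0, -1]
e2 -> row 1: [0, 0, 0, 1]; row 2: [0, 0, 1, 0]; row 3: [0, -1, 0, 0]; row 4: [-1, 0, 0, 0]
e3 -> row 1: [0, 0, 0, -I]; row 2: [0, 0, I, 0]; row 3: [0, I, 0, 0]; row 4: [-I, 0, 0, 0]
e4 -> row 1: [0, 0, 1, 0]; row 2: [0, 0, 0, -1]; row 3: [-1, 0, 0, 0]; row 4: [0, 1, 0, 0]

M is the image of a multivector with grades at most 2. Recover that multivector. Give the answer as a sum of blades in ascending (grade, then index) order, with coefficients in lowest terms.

Method: the blade images are trace-orthogonal — tr(rho(e_A) rho(e_B)^-1) = 4 if A = B and 0 otherwise — and rho(e_A)^-1 = (e_A)^2 * rho(e_A) with (e_A)^2 = +1 or -1, so the coefficient of e_A in the preimage is (e_A)^2 * tr(M rho(e_A))/4.
Nonzero projections over blades of grade <= 2: e1: (e1)^2 = +1, tr(M rho(e1)) = 20/3, coefficient 5/3; e1 e3: (e1 e3)^2 = +1, tr(M rho(e1 e3)) = -6, coefficient -3/2; e3 e4: (e3 e4)^2 = -1, tr(M rho(e3 e4)) = -14, coefficient 7/2. Every other blade of grade <= 2 projects to 0.
Answer: 5/3*e1 - 3/2*e1 e3 + 7/2*e3 e4


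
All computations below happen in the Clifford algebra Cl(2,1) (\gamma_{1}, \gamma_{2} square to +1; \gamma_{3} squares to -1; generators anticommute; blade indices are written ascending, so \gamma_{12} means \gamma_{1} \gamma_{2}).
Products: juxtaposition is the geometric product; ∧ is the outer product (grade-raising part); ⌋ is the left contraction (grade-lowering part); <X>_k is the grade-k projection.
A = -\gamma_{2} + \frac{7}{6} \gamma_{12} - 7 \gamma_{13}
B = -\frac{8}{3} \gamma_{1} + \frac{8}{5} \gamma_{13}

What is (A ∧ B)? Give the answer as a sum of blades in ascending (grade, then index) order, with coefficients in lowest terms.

step 1: -\frac{8}{3} \gamma_{12} + \frac{8}{5} \gamma_{123}
Answer: -\frac{8}{3} \gamma_{12} + \frac{8}{5} \gamma_{123}


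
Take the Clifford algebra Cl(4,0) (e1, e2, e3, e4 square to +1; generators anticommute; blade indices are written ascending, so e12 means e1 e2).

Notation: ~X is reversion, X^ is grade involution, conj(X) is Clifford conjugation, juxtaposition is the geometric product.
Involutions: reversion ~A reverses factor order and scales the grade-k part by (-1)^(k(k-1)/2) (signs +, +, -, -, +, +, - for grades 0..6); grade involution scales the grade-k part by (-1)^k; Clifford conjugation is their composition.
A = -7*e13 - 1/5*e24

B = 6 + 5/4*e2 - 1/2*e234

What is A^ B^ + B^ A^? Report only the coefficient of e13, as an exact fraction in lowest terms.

first term: -1/10*e3 - 1/4*e4 - 42*e13 - 6/5*e24 - 35/4*e123 + 7/2*e124
second term: -1/10*e3 + 1/4*e4 - 42*e13 - 6/5*e24 - 35/4*e123 - 7/2*e124
Answer: -84


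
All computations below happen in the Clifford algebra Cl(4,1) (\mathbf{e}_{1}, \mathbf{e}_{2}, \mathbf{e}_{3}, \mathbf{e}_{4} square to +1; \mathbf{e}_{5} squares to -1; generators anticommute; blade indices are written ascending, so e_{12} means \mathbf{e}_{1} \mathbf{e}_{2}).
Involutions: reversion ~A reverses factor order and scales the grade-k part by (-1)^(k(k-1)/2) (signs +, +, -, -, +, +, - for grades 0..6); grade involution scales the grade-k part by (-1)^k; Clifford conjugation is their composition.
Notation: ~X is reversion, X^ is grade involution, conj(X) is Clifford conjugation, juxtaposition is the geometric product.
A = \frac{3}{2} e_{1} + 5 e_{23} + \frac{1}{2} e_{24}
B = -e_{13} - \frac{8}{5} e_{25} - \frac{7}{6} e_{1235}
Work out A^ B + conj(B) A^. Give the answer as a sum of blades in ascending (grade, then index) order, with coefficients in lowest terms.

first term: \frac{3}{2} e_{3} - 5 e_{12} + \frac{35}{6} e_{15} + 8 e_{35} + \frac{4}{5} e_{45} + \frac{12}{5} e_{125} + \frac{7}{4} e_{235} + \frac{1}{2} e_{1234} - \frac{7}{12} e_{1345}
second term: \frac{3}{2} e_{3} - 5 e_{12} + \frac{35}{6} e_{15} + 8 e_{35} + \frac{4}{5} e_{45} - \frac{12}{5} e_{125} - \frac{7}{4} e_{235} - \frac{1}{2} e_{1234} + \frac{7}{12} e_{1345}
Answer: 3 e_{3} - 10 e_{12} + \frac{35}{3} e_{15} + 16 e_{35} + \frac{8}{5} e_{45}


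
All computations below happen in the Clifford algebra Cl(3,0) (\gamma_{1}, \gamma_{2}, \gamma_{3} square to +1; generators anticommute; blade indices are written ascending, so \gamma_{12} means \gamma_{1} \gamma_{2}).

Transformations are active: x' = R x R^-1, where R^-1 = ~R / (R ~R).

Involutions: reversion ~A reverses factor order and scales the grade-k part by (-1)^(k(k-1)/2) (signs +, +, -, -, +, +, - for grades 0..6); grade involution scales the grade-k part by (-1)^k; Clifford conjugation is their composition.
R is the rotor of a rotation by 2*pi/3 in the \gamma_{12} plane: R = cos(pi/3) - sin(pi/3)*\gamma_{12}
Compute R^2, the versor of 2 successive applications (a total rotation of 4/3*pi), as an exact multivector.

Half-angle bookkeeping: 2 applications in \gamma_{12} add up to rotor phase 2*pi/3 = \frac{2 \pi}{3}, so R^2 = cos(\frac{2 \pi}{3}) - sin(\frac{2 \pi}{3})*\gamma_{12}.
cos(\frac{2 \pi}{3}) = - \frac{1}{2} and sin(\frac{2 \pi}{3}) = \frac{\sqrt{3}}{2}, so R^2 = -\frac{1}{2} - \frac{\sqrt{3}}{2} \gamma_{12}. The net rotation is 4/3*pi; the rotor keeps the half-angle phase exactly.
Answer: -\frac{1}{2} - \frac{\sqrt{3}}{2} \gamma_{12}


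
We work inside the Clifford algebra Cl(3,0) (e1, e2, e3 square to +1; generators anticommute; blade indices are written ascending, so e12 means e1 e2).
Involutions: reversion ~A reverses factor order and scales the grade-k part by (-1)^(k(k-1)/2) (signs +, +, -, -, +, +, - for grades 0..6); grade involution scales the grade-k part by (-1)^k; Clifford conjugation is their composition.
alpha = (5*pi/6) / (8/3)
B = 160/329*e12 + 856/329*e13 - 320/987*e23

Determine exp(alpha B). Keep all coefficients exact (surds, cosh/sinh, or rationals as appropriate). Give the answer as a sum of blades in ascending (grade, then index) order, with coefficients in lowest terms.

B^2 term by term: the squares give (160/329)^2*(e12)^2 + (856/329)^2*(e13)^2 + (-320/987)^2*(e23)^2 = 25600/108241*(-1) + 732736/108241*(-1) + 102400/974169*(-1) = -64/9 (each basis 2-blade squares to minus the product of its generators' squares); cross terms between blades sharing an index anticommute and cancel. So B^2 = -64/9.
B^2 = -64/9 — since the square is negative, the closed form is circular: l = 8/3, alpha*l = 5*pi/6, so exp(alpha B) = cos(5*pi/6) + (sin(5*pi/6)/(8/3))*B = -sqrt(3)/2 + (3/16)*B.
Answer: -sqrt(3)/2 + 30/329*e12 + 321/658*e13 - 20/329*e23


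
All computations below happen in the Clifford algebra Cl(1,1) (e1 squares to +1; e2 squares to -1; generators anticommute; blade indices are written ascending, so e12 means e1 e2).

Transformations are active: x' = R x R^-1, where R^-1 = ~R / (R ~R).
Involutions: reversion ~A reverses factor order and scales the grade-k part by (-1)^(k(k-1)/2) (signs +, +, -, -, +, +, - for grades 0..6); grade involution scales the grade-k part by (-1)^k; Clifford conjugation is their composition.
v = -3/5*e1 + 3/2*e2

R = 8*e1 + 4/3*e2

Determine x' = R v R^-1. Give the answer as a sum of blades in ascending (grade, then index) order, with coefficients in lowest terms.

~R = 8*e1 + 4/3*e2, and R ~R = 560/9, so R^-1 = ~R / (560/9).
R v = -34/5 + 64/5*e12
Answer: -201/175*e1 - 627/350*e2


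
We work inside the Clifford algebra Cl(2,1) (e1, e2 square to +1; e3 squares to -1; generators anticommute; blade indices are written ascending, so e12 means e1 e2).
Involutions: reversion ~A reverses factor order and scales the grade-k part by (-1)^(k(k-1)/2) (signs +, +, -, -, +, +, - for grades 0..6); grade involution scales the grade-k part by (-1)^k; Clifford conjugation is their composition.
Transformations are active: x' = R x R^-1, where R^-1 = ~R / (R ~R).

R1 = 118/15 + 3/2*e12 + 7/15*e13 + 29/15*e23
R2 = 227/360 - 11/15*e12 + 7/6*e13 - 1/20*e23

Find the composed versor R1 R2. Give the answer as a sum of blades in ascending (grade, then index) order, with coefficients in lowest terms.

Distribute over the terms of R1 (each basis-blade product reordered to ascending indices, repeated generators contracted through their squares):
(118/15) R2 = 13393/2700 - 1298/225*e12 + 413/45*e13 - 59/150*e23
(3/2*e12) R2 = 11/10 + 227/240*e12 - 3/40*e13 - 7/4*e23
(7/15*e13) R2 = 49/90 - 7/300*e12 + 1589/5400*e13 - 77/225*e23
(29/15*e23) R2 = -29/300 - 203/90*e12 + 319/225*e13 + 6583/5400*e23
Summing the partial products and collecting blades:
Answer: 4393/675 - 25567/3600*e12 + 292/27*e13 - 6839/5400*e23


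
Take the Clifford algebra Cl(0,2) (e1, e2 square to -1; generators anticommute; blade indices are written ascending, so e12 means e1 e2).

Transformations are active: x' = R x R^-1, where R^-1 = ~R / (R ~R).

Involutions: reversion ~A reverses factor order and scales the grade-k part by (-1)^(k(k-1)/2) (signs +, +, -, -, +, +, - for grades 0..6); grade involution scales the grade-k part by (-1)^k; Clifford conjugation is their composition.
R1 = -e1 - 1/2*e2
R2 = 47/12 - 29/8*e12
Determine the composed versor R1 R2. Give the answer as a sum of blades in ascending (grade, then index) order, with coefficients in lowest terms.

Distribute over the terms of R1 (each basis-blade product reordered to ascending indices, repeated generators contracted through their squares):
(-e1) R2 = -47/12*e1 - 29/8*e2
(-1/2*e2) R2 = 29/16*e1 - 47/24*e2
Summing the partial products and collecting blades:
Answer: -101/48*e1 - 67/12*e2


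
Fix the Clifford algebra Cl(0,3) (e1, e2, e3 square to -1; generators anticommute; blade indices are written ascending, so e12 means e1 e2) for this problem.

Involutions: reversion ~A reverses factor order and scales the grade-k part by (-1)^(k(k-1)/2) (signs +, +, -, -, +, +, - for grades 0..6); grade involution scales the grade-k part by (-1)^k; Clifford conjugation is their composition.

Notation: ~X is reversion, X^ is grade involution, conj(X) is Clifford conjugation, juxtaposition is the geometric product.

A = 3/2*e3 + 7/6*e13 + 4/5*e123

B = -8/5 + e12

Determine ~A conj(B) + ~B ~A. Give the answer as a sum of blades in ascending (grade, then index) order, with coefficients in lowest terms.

first term: -16/5*e3 + 28/15*e13 - 7/6*e23 - 11/50*e123
second term: -16/5*e3 + 28/15*e13 + 7/6*e23 - 11/50*e123
Answer: -32/5*e3 + 56/15*e13 - 11/25*e123


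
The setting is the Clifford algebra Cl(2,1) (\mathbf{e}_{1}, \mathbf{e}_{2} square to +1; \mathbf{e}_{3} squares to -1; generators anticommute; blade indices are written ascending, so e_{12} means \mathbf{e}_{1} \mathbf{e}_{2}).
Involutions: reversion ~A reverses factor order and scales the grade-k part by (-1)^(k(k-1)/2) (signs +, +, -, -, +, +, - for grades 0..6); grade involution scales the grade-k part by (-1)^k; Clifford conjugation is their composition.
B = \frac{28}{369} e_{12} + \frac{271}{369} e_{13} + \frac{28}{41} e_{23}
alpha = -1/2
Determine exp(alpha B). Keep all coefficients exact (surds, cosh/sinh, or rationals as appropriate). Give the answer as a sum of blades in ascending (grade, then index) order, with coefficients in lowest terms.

B^2 term by term: the squares give (\frac{28}{369})^2*(e_{12})^2 + (\frac{271}{369})^2*(e_{13})^2 + (\frac{28}{41})^2*(e_{23})^2 = \frac{784}{136161}*(-1) + \frac{73441}{136161}*(+1) + \frac{784}{1681}*(+1) = 1 (each basis 2-blade squares to minus the product of its generators' squares); cross terms between blades sharing an index anticommute and cancel. So B^2 = 1.
B^2 = 1 — a positive square means the series sums to a boost: l = 1, alpha*l = - \frac{1}{2}, so exp(alpha B) = cosh(- \frac{1}{2}) + (sinh(- \frac{1}{2})/1)*B = \cosh{\left(\frac{1}{2} \right)} + (- \sinh{\left(\frac{1}{2} \right)})*B.
Answer: \cosh{\left(\frac{1}{2} \right)} - \frac{28 \sinh{\left(\frac{1}{2} \right)}}{369} e_{12} - \frac{271 \sinh{\left(\frac{1}{2} \right)}}{369} e_{13} - \frac{28 \sinh{\left(\frac{1}{2} \right)}}{41} e_{23}


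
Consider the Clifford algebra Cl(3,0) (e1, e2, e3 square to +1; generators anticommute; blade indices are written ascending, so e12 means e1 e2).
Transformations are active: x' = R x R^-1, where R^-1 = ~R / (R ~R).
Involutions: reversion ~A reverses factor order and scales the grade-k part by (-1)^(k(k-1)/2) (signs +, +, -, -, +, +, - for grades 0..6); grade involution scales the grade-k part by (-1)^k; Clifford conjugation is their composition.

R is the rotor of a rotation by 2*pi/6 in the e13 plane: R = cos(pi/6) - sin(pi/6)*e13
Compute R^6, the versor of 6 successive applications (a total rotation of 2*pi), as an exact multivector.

Rotor phase runs at HALF the rotation angle; powers of one rotor simply add phase, so after 6 steps in e13 the phase is 6*pi/6 = pi and R^6 = cos(pi) - sin(pi)*e13.
cos(pi) = -1 and sin(pi) = 0, so R^6 = -1. The total rotation 2*pi is 1 full turn, so every vector returns to itself, yet the rotor is -1, on the OTHER sheet of the double cover (an odd number of 2*pi turns).
Answer: -1


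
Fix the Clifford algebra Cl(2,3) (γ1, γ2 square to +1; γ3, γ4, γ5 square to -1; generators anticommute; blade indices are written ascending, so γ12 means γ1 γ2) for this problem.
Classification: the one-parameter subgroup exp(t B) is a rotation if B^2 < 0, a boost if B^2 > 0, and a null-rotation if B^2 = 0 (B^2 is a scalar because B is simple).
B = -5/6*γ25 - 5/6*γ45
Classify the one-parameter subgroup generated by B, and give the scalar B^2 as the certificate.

B^2 term by term: the squares give (-5/6)^2*(γ25)^2 + (-5/6)^2*(γ45)^2 = 25/36*(+1) + 25/36*(-1) = 0 (each basis 2-blade squares to minus the product of its generators' squares); cross terms between blades sharing an index anticommute and cancel. So B^2 = 0.
Answer: null-rotation, certificate B^2 = 0. Certificate logic: 0 is a conjugation-invariant scalar, so its sign fixes rotation versus boost versus null-rotation outright.


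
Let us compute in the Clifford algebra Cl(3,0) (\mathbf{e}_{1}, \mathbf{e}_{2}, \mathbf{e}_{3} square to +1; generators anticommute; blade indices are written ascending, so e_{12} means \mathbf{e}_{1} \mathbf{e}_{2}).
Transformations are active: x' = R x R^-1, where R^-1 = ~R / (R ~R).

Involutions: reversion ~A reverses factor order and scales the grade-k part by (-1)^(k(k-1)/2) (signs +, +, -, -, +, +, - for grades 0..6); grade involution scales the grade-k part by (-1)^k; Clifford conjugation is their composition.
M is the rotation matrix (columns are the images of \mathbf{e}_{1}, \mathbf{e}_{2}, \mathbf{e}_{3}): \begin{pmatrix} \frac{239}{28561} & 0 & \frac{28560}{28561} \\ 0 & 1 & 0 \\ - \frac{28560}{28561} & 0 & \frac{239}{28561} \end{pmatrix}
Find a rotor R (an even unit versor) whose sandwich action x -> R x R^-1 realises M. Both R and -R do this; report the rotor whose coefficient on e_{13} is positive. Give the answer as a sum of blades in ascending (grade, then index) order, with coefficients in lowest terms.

Method: write R = a + b12*e_{12} + b13*e_{13} + b23*e_{23} with a^2 + b12^2 + b13^2 + b23^2 = 1 (so R^-1 = ~R). Expanding the columns R e_j ~R gives tr M = 4a^2 - 1 and, from the antisymmetric part, M21 - M12 = -4a*b12, M13 - M31 = 4a*b13, M32 - M23 = -4a*b23.
Here tr M = \frac{29039}{28561}, so a^2 = (1 + tr M)/4 = \frac{14400}{28561} and a = ±\frac{120}{169}. Taking a = \frac{120}{169}: M21 - M12 = 0, M13 - M31 = \frac{57120}{28561}, M32 - M23 = 0, giving b12 = 0, b13 = \frac{119}{169}, b23 = 0, i.e. R = \frac{120}{169} + \frac{119}{169} e_{13}.
Its e_{13} coefficient is already positive.
Answer: \frac{120}{169} + \frac{119}{169} e_{13}. Key observation: the double cover Spin(3) -> SO(3) sends R and -R to the same matrix (trace \frac{29039}{28561} here), so the stated sign of the e_{13} coefficient is what selects one sheet.


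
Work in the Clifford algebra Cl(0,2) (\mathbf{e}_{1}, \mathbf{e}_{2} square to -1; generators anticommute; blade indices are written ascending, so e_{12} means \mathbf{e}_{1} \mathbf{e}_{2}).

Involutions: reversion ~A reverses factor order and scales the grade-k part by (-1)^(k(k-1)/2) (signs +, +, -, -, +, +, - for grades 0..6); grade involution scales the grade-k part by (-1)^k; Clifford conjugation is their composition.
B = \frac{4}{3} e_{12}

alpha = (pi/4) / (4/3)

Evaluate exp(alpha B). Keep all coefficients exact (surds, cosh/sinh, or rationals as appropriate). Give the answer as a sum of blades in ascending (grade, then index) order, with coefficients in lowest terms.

B^2 = (\frac{4}{3})^2*(e_{12})^2 = \frac{16}{9}*(-1) = -\frac{16}{9} (a basis 2-blade squares to minus the product of its generators' squares).
B^2 = -\frac{16}{9} — the negative square puts this in the circular regime; l = \frac{4}{3}, alpha*l = \frac{\pi}{4}, so exp(alpha B) = cos(\frac{\pi}{4}) + (sin(\frac{\pi}{4})/(\frac{4}{3}))*B = \frac{\sqrt{2}}{2} + (\frac{3 \sqrt{2}}{8})*B.
Answer: \frac{\sqrt{2}}{2} + \frac{\sqrt{2}}{2} e_{12}


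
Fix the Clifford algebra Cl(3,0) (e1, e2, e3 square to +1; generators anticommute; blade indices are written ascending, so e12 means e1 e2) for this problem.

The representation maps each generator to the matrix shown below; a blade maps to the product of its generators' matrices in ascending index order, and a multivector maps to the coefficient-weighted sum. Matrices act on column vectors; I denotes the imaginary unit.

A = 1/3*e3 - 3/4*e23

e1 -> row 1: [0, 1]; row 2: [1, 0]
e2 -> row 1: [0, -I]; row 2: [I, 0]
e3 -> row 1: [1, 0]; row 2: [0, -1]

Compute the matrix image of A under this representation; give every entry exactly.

Bivector images (products of the table entries): rho(e23) = rho(e2)rho(e3) = row 1: [0, I]; row 2: [I, 0].
M = (1/3)*rho(e3) + (-3/4)*rho(e23), summed entrywise:
Answer: row 1: [1/3, -3*I/4]; row 2: [-3*I/4, -1/3]


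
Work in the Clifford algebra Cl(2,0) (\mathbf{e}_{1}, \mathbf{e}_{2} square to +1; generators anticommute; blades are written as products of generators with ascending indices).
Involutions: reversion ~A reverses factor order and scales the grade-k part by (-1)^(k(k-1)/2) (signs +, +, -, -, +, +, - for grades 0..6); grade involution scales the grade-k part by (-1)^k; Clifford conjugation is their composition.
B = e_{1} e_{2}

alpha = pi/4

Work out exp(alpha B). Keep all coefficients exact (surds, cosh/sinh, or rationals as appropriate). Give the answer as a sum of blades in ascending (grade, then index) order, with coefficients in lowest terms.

B^2 = (1)^2*(e_{1} e_{2})^2 = 1*(-1) = -1 (a basis 2-blade squares to minus the product of its generators' squares).
B^2 = -1 — the series telescopes trigonometrically here: l = 1, alpha*l = \frac{\pi}{4}, so exp(alpha B) = cos(\frac{\pi}{4}) + (sin(\frac{\pi}{4})/1)*B = \frac{\sqrt{2}}{2} + (\frac{\sqrt{2}}{2})*B.
Answer: \frac{\sqrt{2}}{2} + \frac{\sqrt{2}}{2} e_{1} e_{2}


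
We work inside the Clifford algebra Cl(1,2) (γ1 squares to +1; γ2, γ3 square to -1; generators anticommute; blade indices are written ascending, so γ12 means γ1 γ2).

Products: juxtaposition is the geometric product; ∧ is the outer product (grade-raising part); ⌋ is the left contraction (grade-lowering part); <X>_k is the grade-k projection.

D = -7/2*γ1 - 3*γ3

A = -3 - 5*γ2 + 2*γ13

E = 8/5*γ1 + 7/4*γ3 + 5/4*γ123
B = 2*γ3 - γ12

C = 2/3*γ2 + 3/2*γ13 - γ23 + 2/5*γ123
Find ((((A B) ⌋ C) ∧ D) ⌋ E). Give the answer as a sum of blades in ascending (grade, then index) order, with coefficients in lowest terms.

step 1: γ1 - 6*γ3 + 3*γ12 - 12*γ23
step 2: -12 - 21/5*γ1 + 6*γ2 + 27/10*γ3 + 12/5*γ12 + 2/5*γ23
step 3: 42*γ1 + 36*γ3 + 21*γ12 + 441/20*γ13 - 18*γ23 - 43/5*γ123
step 4: 299/20 + 45/2*γ1 - 441/16*γ2 + 105/4*γ3 - 45*γ12 + 105/2*γ23
Answer: 299/20 + 45/2*γ1 - 441/16*γ2 + 105/4*γ3 - 45*γ12 + 105/2*γ23


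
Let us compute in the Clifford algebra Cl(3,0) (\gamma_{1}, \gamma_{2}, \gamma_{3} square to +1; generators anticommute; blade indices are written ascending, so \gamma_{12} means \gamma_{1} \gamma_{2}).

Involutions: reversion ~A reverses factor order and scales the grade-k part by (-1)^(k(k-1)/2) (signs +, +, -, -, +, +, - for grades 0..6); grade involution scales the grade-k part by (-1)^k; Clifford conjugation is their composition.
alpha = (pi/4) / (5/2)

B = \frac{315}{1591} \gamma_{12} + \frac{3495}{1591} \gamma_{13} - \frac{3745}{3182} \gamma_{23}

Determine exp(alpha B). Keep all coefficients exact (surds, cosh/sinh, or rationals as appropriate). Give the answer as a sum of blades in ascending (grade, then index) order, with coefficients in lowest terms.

B^2 term by term: the squares give (\frac{315}{1591})^2*(\gamma_{12})^2 + (\frac{3495}{1591})^2*(\gamma_{13})^2 + (-\frac{3745}{3182})^2*(\gamma_{23})^2 = \frac{99225}{2531281}*(-1) + \frac{12215025}{2531281}*(-1) + \frac{14025025}{10125124}*(-1) = -\frac{25}{4} (each basis 2-blade squares to minus the product of its generators' squares); cross terms between blades sharing an index anticommute and cancel. So B^2 = -\frac{25}{4}.
B^2 = -\frac{25}{4} — a negative square means the series sums to a rotation: l = \frac{5}{2}, alpha*l = \frac{\pi}{4}, so exp(alpha B) = cos(\frac{\pi}{4}) + (sin(\frac{\pi}{4})/(\frac{5}{2}))*B = \frac{\sqrt{2}}{2} + (\frac{\sqrt{2}}{5})*B.
Answer: \frac{\sqrt{2}}{2} + \frac{63 \sqrt{2}}{1591} \gamma_{12} + \frac{699 \sqrt{2}}{1591} \gamma_{13} - \frac{749 \sqrt{2}}{3182} \gamma_{23}


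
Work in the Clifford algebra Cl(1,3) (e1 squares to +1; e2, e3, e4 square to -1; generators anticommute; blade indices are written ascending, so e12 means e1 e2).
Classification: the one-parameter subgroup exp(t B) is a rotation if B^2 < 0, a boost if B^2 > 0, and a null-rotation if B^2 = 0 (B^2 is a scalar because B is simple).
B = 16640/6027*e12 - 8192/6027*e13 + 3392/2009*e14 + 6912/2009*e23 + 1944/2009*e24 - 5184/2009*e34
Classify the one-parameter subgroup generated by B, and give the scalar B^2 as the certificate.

B^2 term by term: the squares give (16640/6027)^2*(e12)^2 + (-8192/6027)^2*(e13)^2 + (3392/2009)^2*(e14)^2 + (6912/2009)^2*(e23)^2 + (1944/2009)^2*(e24)^2 + (-5184/2009)^2*(e34)^2 = 276889600/36324729*(+1) + 67108864/36324729*(+1) + 11505664/4036081*(+1) + 47775744/4036081*(-1) + 3779136/4036081*(-1) + 26873856/4036081*(-1) = -64/9 (each basis 2-blade squares to minus the product of its generators' squares); cross terms between blades sharing an index anticommute and cancel; the commuting (index-disjoint) pairs give grade-4 terms 2*c*c'*(blade product), which cancel blade by blade — e1234: -57507840/4036081 + 10616832/4036081 + 46891008/4036081 = 0 — confirming B is simple. So B^2 = -64/9.
Answer: rotation, certificate B^2 = -64/9. Key observation: B^2 = -64/9 is a conjugation invariant, so its sign decides the class regardless of the surface form of B.


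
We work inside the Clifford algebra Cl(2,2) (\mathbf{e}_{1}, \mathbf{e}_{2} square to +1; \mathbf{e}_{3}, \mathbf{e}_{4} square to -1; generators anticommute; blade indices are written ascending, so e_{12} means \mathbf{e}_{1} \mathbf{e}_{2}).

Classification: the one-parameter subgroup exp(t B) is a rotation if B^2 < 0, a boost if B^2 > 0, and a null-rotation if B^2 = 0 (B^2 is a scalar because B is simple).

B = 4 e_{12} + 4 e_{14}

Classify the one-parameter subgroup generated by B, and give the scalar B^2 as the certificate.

B^2 term by term: the squares give (4)^2*(e_{12})^2 + (4)^2*(e_{14})^2 = 16*(-1) + 16*(+1) = 0 (each basis 2-blade squares to minus the product of its generators' squares); cross terms between blades sharing an index anticommute and cancel. So B^2 = 0.
Answer: null-rotation, certificate B^2 = 0. One invariant decides it: the square 0 survives every conjugation, and its sign is exactly the classification.


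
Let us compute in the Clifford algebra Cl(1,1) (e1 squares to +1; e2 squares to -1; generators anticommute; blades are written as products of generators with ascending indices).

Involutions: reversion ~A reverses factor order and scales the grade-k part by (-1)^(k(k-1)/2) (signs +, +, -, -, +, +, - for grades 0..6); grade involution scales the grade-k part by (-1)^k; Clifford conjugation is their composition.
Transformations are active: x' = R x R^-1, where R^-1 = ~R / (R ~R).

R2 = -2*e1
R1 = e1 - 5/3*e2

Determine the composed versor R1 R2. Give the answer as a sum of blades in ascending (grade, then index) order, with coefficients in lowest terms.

Distribute over the terms of R2 (each basis-blade product reordered to ascending indices, repeated generators contracted through their squares):
R1 (-2*e1) = -2 - 10/3*e1 e2
Answer: -2 - 10/3*e1 e2


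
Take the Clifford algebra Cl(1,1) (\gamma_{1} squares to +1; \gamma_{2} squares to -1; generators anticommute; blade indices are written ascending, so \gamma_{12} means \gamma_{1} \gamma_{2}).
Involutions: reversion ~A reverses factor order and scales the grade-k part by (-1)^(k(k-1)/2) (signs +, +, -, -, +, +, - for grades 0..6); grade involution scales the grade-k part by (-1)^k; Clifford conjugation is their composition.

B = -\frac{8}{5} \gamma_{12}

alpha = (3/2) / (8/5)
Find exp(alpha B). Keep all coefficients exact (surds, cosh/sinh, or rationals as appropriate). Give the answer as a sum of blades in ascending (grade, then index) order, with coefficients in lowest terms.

B^2 = (-\frac{8}{5})^2*(\gamma_{12})^2 = \frac{64}{25}*(+1) = \frac{64}{25} (a basis 2-blade squares to minus the product of its generators' squares).
B^2 = \frac{64}{25} — the series telescopes hyperbolically here: l = \frac{8}{5}, alpha*l = \frac{3}{2}, so exp(alpha B) = cosh(\frac{3}{2}) + (sinh(\frac{3}{2})/(\frac{8}{5}))*B = \cosh{\left(\frac{3}{2} \right)} + (\frac{5 \sinh{\left(\frac{3}{2} \right)}}{8})*B.
Answer: \cosh{\left(\frac{3}{2} \right)} - \sinh{\left(\frac{3}{2} \right)} \gamma_{12}


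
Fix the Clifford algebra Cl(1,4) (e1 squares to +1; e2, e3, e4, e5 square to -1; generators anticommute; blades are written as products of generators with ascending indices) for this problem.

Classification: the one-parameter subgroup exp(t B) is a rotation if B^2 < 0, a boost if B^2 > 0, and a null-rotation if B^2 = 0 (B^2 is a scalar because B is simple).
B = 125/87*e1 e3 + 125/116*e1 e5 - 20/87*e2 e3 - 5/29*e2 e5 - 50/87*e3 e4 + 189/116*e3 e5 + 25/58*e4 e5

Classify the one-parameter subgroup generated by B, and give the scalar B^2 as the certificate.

B^2 term by term: the squares give (125/87)^2*(e1 e3)^2 + (125/116)^2*(e1 e5)^2 + (-20/87)^2*(e2 e3)^2 + (-5/29)^2*(e2 e5)^2 + (-50/87)^2*(e3 e4)^2 + (189/116)^2*(e3 e5)^2 + (25/58)^2*(e4 e5)^2 = 15625/7569*(+1) + 15625/13456*(+1) + 400/7569*(-1) + 25/841*(-1) + 2500/7569*(-1) + 35721/13456*(-1) + 625/3364*(-1) = -1/36 (each basis 2-blade squares to minus the product of its generators' squares); cross terms between blades sharing an index anticommute and cancel; the commuting (index-disjoint) pairs give grade-4 terms 2*c*c'*(blade product), which cancel blade by blade — e1 e2 e3 e5: 1250/2523 - 1250/2523 = 0; e1 e3 e4 e5: 3125/2523 - 3125/2523 = 0; e2 e3 e4 e5: -500/2523 + 500/2523 = 0 — confirming B is simple. So B^2 = -1/36.
Answer: rotation, certificate B^2 = -1/36. The invariant at work: B^2 = -1/36 is unchanged by conjugation, hence its sign classifies the subgroup whatever basis B is written in.


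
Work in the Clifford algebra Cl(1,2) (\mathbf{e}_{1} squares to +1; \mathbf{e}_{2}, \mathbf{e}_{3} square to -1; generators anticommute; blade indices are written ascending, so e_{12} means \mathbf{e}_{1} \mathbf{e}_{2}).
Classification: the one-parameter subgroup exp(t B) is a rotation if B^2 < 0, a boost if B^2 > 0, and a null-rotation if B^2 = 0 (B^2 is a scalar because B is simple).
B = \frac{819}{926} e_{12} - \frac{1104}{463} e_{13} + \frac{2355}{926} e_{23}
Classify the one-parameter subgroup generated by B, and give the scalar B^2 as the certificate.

B^2 term by term: the squares give (\frac{819}{926})^2*(e_{12})^2 + (-\frac{1104}{463})^2*(e_{13})^2 + (\frac{2355}{926})^2*(e_{23})^2 = \frac{670761}{857476}*(+1) + \frac{1218816}{214369}*(+1) + \frac{5546025}{857476}*(-1) = 0 (each basis 2-blade squares to minus the product of its generators' squares); cross terms between blades sharing an index anticommute and cancel. So B^2 = 0.
Answer: null-rotation, certificate B^2 = 0. The scalar 0 is the complete invariant here: its sign names the subgroup type.


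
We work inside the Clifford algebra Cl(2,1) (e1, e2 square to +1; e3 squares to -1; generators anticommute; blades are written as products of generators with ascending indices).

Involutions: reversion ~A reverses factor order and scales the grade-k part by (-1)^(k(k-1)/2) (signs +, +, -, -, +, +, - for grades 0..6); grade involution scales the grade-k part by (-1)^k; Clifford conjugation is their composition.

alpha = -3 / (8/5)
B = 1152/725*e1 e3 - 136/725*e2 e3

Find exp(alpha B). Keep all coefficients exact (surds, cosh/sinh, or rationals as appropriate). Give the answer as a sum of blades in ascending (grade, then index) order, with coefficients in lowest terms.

B^2 term by term: the squares give (1152/725)^2*(e1 e3)^2 + (-136/725)^2*(e2 e3)^2 = 1327104/525625*(+1) + 18496/525625*(+1) = 64/25 (each basis 2-blade squares to minus the product of its generators' squares); cross terms between blades sharing an index anticommute and cancel. So B^2 = 64/25.
B^2 = 64/25 — the series telescopes hyperbolically here: l = 8/5, alpha*l = -3, so exp(alpha B) = cosh(-3) + (sinh(-3)/(8/5))*B = cosh(3) + (-5*sinh(3)/8)*B.
Answer: cosh(3) - 144*sinh(3)/145*e1 e3 + 17*sinh(3)/145*e2 e3


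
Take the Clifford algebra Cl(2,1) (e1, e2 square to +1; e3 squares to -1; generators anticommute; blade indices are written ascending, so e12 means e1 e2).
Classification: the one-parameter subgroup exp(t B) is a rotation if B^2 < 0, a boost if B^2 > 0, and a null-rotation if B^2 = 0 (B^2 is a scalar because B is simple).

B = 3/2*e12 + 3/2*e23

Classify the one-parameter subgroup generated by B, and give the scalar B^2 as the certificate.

B^2 term by term: the squares give (3/2)^2*(e12)^2 + (3/2)^2*(e23)^2 = 9/4*(-1) + 9/4*(+1) = 0 (each basis 2-blade squares to minus the product of its generators' squares); cross terms between blades sharing an index anticommute and cancel. So B^2 = 0.
Answer: null-rotation, certificate B^2 = 0. Why this suffices: the scalar 0 survives any versor conjugation, so its sign alone determines the class however B is presented.


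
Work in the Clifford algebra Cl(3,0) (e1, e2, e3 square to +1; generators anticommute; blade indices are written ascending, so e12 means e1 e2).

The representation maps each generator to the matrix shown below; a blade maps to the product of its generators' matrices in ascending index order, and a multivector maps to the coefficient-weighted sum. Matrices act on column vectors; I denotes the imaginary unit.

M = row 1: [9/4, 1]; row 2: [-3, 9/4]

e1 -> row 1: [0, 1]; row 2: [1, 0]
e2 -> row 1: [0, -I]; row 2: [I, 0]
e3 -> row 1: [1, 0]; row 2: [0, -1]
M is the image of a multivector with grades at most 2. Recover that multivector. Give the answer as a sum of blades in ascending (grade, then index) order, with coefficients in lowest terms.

Method: 1, rho(e1), rho(e2), rho(e3) form a trace-orthogonal basis of the 2x2 complex matrices (tr(X Y) = 2 if X = Y, else 0), so M = m0*1 + m1*rho(e1) + m2*rho(e2) + m3*rho(e3) with m0 = tr(M)/2 = 9/4, m1 = tr(M rho(e1))/2 = -1, m2 = tr(M rho(e2))/2 = 2*I, m3 = tr(M rho(e3))/2 = 0.
Multiplying table entries, the bivector images are rho(e12) = I*rho(e3), rho(e13) = -I*rho(e2), rho(e23) = I*rho(e1); with real blade coefficients the real parts of m0..m3 are the coefficients of 1, e1, e2, e3 and the imaginary parts give the bivectors (e23: Im m1, e13: -Im m2, e12: Im m3).
Answer: 9/4 - e1 - 2*e13


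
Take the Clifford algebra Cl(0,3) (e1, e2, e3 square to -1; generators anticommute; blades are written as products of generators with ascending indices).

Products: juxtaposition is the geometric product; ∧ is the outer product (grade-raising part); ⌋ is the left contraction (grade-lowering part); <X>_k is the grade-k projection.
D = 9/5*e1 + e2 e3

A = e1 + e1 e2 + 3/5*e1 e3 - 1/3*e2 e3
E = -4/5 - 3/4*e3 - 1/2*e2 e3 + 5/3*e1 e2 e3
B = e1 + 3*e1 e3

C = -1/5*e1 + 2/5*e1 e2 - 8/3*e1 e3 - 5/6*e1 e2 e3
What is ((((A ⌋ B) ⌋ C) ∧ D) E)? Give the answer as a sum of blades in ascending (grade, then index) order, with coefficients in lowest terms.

step 1: -14/5 - 3*e3
step 2: 214/25*e1 - 181/50*e1 e2 + 112/15*e1 e3 + 7/3*e1 e2 e3
step 3: 214/25*e1 e2 e3
step 4: 214/15 + 107/25*e1 + 321/50*e1 e2 - 856/125*e1 e2 e3
Answer: 214/15 + 107/25*e1 + 321/50*e1 e2 - 856/125*e1 e2 e3


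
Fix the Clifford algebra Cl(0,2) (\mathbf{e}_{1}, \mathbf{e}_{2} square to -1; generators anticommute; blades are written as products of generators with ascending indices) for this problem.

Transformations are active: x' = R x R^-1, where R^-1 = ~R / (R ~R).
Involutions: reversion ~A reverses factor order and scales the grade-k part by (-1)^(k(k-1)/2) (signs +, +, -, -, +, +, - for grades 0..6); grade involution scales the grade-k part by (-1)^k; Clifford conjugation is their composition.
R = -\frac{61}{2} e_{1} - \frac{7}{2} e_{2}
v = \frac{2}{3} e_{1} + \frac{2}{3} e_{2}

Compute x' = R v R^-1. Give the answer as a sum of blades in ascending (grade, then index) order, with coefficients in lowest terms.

~R = -\frac{61}{2} e_{1} - \frac{7}{2} e_{2}, and R ~R = -\frac{1885}{2}, so R^-1 = ~R / (-\frac{1885}{2}).
R v = \frac{68}{3} - 18 e_{1} e_{2}
Answer: \frac{4526}{5655} e_{1} - \frac{2818}{5655} e_{2}


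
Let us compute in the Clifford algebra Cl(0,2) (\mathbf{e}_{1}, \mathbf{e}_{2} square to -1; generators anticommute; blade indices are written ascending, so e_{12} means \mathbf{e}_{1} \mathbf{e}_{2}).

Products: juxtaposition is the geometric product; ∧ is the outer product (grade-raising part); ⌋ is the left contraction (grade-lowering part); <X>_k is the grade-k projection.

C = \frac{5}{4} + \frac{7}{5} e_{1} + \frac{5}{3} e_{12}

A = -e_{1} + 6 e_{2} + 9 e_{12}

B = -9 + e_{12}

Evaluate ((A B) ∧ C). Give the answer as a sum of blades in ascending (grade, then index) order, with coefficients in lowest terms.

step 1: -9 + 15 e_{1} - 53 e_{2} - 81 e_{12}
step 2: -\frac{45}{4} + \frac{123}{20} e_{1} - \frac{265}{4} e_{2} - \frac{841}{20} e_{12}
Answer: -\frac{45}{4} + \frac{123}{20} e_{1} - \frac{265}{4} e_{2} - \frac{841}{20} e_{12}


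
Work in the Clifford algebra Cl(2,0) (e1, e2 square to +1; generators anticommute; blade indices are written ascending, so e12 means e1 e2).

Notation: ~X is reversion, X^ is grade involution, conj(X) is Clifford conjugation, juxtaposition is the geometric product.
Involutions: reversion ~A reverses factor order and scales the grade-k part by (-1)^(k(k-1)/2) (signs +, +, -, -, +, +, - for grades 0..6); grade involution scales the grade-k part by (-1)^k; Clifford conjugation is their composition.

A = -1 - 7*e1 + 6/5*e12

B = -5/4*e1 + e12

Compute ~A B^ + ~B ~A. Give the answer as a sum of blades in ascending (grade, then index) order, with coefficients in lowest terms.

first term: -151/20 - 5/4*e1 - 11/2*e2 - e12
second term: 151/20 + 5/4*e1 - 11/2*e2 + e12
Answer: -11*e2


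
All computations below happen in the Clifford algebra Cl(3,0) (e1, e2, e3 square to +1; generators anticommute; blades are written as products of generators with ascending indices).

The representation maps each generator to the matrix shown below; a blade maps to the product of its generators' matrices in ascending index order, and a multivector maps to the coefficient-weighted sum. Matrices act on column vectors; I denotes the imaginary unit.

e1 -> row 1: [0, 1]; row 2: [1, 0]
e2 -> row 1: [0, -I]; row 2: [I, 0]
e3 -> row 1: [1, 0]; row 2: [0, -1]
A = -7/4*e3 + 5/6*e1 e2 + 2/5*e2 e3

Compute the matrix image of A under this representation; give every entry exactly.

Bivector images (products of the table entries): rho(e1 e2) = rho(e1)rho(e2) = row 1: [I, 0]; row 2: [0, -I]; rho(e2 e3) = rho(e2)rho(e3) = row 1: [0, I]; row 2: [I, 0].
M = (-7/4)*rho(e3) + (5/6)*rho(e1 e2) + (2/5)*rho(e2 e3), summed entrywise:
Answer: row 1: [-7/4 + 5*I/6, 2*I/5]; row 2: [2*I/5, 7/4 - 5*I/6]


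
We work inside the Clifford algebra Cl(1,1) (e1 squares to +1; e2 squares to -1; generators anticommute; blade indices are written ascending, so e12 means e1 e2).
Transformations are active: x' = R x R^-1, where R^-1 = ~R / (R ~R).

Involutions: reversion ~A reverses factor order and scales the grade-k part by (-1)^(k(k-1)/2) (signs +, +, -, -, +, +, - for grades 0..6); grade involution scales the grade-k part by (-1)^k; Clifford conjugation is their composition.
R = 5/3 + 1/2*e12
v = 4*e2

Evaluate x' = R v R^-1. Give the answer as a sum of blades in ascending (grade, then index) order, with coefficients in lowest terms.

~R = 5/3 - 1/2*e12, and R ~R = 91/36, so R^-1 = ~R / (91/36).
R v = -2*e1 + 20/3*e2
Answer: -240/91*e1 + 436/91*e2


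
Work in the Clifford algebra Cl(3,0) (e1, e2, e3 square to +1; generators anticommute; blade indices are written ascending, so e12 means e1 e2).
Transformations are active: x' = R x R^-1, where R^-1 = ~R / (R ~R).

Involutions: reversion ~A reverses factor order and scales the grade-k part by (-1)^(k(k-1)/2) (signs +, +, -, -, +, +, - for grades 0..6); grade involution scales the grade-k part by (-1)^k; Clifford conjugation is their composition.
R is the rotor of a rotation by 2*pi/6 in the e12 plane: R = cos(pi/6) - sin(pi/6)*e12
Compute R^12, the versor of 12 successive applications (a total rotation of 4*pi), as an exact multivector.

Rotor phase runs at HALF the rotation angle; powers of one rotor simply add phase, so after 12 steps in e12 the phase is 12*pi/6 = 2*pi and R^12 = cos(2*pi) - sin(2*pi)*e12.
cos(2*pi) = 1 and sin(2*pi) = 0, so R^12 = 1. The total rotation 4*pi is 2 full turns, so every vector returns to itself, yet the rotor is +1, back on the identity sheet (an even number of 2*pi turns).
Answer: 1
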